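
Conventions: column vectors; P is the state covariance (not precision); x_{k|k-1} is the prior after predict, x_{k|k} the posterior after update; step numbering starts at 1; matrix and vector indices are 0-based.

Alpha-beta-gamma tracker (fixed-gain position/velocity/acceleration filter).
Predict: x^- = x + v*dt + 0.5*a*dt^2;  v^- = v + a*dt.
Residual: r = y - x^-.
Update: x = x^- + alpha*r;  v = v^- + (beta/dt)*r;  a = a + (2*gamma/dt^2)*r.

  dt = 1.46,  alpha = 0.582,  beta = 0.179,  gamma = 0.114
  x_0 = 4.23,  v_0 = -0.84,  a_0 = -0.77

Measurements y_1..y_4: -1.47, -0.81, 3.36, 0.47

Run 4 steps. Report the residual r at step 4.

resid = 6.2757

step 1: x_pred=2.1829  r=-3.6529  x^+=0.0569  v^+=-2.4121  a^+=-1.1607
step 2: x_pred=-4.7018  r=3.8918  x^+=-2.4368  v^+=-3.6296  a^+=-0.7445
step 3: x_pred=-8.5294  r=11.8894  x^+=-1.6098  v^+=-3.2588  a^+=0.5273
step 4: x_pred=-5.8057  r=6.2757  x^+=-2.1532  v^+=-1.7196  a^+=1.1985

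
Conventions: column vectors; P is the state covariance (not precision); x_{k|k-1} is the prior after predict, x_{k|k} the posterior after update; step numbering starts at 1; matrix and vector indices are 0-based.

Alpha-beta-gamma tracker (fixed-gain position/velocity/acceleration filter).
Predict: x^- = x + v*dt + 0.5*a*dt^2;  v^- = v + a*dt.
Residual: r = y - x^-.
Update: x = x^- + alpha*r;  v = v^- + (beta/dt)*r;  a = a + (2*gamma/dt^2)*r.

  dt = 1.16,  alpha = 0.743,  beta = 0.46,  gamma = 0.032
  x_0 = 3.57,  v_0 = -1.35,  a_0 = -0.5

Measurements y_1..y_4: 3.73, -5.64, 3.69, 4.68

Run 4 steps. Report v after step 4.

v_post = 1.5564

step 1: x_pred=1.6676  r=2.0624  x^+=3.2000  v^+=-1.1122  a^+=-0.4019
step 2: x_pred=1.6395  r=-7.2795  x^+=-3.7692  v^+=-4.4650  a^+=-0.7481
step 3: x_pred=-9.4520  r=13.1420  x^+=0.3125  v^+=-0.1214  a^+=-0.1231
step 4: x_pred=0.0889  r=4.5911  x^+=3.5001  v^+=1.5564  a^+=0.0953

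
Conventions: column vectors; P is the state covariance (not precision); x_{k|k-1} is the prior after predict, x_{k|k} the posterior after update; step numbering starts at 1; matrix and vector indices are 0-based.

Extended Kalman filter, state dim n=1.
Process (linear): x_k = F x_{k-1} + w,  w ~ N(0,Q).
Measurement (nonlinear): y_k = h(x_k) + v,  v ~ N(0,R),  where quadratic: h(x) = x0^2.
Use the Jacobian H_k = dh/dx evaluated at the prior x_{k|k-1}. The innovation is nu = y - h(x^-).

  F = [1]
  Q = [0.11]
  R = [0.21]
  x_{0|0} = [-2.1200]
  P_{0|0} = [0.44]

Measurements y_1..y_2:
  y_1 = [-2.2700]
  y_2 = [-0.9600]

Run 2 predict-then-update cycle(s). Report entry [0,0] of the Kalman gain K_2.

step 1: x^-=[-2.1200]  P^-=[0.5500]  H_jac=[-4.2400]  S=[10.0977]  K=[-0.2309]  nu=[-6.7644]  x^+=[-0.5578]  P^+=[0.0114]
step 2: x^-=[-0.5578]  P^-=[0.1214]  H_jac=[-1.1156]  S=[0.3611]  K=[-0.3751]  nu=[-1.2711]  x^+=[-0.0809]  P^+=[0.0706]

K[0,0] = -0.3751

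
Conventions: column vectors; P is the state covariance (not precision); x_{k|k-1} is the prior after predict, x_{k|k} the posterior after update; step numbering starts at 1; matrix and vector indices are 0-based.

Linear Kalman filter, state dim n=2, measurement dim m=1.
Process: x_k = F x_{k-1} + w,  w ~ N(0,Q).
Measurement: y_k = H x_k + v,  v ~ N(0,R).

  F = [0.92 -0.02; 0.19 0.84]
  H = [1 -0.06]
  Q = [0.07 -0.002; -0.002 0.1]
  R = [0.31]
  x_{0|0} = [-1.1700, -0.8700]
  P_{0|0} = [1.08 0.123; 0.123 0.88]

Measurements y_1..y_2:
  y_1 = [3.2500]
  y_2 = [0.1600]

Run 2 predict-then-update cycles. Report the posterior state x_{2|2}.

x_post = [1.1621, 0.0303]

step 1: x^-=[-1.0590, -0.9531]  P^-=[0.9799 0.2666; 0.2666 0.7992]  S=[1.2608]  K=[0.7645; 0.1734]  nu=[4.2518]  x^+=[2.1917, -0.2158]  P^+=[0.2430 0.0994; 0.0994 0.7613]
step 2: x^-=[2.0206, 0.2351]  P^-=[0.2723 0.1041; 0.1041 0.6777]  S=[0.5722]  K=[0.4649; 0.1109]  nu=[-1.8465]  x^+=[1.1621, 0.0303]  P^+=[0.1486 0.0746; 0.0746 0.6706]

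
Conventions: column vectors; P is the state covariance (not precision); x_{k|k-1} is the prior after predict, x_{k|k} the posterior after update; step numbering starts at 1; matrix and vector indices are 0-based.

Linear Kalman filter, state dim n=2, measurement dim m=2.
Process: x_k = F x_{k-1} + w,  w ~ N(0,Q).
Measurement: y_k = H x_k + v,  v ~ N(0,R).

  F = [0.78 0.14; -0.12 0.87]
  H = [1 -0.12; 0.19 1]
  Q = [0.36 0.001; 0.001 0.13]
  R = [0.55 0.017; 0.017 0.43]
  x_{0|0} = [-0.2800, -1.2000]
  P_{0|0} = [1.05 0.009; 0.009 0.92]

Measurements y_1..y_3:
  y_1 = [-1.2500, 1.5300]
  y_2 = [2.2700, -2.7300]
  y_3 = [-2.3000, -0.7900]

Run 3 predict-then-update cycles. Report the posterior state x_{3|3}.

x_post = [-0.9560, -0.7043]

step 1: x^-=[-0.3864, -1.0104]  P^-=[1.0188 0.0207; 0.0207 0.8396]  S=[1.5759 0.1301; 0.1301 1.3142]  K=[0.6366 0.1000; -0.1046 0.6522]  nu=[-0.9848, 2.6138]  x^+=[-0.7519, 0.7973]  P^+=[0.3503 -0.0127; -0.0127 0.2811]
step 2: x^-=[-0.4748, 0.7839]  P^-=[0.5759 -0.0060; -0.0060 0.3504]  S=[1.1324 0.0785; 0.0785 0.7990]  K=[0.5037 0.0800; -0.0732 0.4444]  nu=[2.8389, -3.4237]  x^+=[0.6812, -0.9455]  P^+=[0.2772 -0.0097; -0.0097 0.1917]
step 3: x^-=[0.3990, -0.9043]  P^-=[0.5303 -0.0080; -0.0080 0.2811]  S=[1.0863 0.0762; 0.0762 0.7272]  K=[0.4837 0.0768; -0.0659 0.3914]  nu=[-2.8075, 0.0385]  x^+=[-0.9560, -0.7043]  P^+=[0.2662 -0.0093; -0.0093 0.1689]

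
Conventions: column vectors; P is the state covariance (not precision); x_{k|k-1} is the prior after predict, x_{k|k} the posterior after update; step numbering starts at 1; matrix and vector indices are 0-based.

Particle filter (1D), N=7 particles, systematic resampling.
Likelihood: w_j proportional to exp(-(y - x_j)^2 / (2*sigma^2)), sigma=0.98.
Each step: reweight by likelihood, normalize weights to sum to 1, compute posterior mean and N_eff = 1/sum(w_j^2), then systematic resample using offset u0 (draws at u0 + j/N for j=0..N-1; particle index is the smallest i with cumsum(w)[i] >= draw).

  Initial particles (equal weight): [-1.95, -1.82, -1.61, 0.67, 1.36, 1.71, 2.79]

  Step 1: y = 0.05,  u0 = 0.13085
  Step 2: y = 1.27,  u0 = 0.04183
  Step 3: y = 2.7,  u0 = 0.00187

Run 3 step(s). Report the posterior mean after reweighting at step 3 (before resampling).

post_mean = 1.3449

step 1: w=[0.0620, 0.0805, 0.1185, 0.4071, 0.2035, 0.1185, 0.0100]  mean=0.3218  Neff=4.0712  idx=[1, 3, 3, 3, 4, 4, 5]
step 2: w=[0.0013, 0.1538, 0.1538, 0.1538, 0.1848, 0.1848, 0.1677]  mean=1.0962  Neff=5.9741  idx=[1, 2, 3, 4, 4, 5, 6]
step 3: w=[0.0550, 0.0550, 0.0550, 0.1844, 0.1844, 0.1844, 0.2819]  mean=1.3449  Neff=5.2478  idx=[0, 2, 3, 4, 5, 5, 6]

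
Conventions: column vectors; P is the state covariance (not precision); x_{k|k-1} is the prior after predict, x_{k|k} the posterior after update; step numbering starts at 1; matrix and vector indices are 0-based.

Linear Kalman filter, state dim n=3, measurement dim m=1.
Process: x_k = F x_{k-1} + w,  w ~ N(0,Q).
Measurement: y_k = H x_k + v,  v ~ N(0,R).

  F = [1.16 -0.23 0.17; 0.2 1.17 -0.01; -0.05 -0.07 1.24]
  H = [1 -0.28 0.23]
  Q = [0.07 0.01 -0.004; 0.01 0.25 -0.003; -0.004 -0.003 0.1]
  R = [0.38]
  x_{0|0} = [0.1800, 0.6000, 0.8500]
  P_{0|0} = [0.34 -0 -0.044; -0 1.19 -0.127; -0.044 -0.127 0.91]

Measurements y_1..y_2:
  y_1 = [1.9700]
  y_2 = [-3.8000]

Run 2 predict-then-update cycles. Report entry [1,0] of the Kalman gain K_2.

step 1: x^-=[0.2153, 0.7295, 1.0030]  P^-=[0.6093 -0.2594 0.1621; -0.2594 1.8958 -0.3104; 0.1621 -0.3104 1.5334]  S=[1.4789]  K=[0.4863; -0.5826; 0.4068]  nu=[1.7283]  x^+=[1.0558, -0.2775, 1.7061]  P^+=[0.2595 0.1596 -0.1305; 0.1596 1.3938 0.0401; -0.1305 0.0401 1.2886]
step 2: x^-=[1.5786, -0.1305, 2.0822]  P^-=[0.3904 -0.0926 0.0653; -0.0926 2.2428 -0.1215; 0.0653 -0.1215 2.0992]  S=[1.1548]  K=[0.3735; -0.6482; 0.5041]  nu=[-5.8941]  x^+=[-0.6229, 3.6898, -0.8889]  P^+=[0.2293 0.1870 -0.1521; 0.1870 1.7576 0.2558; -0.1521 0.2558 1.8057]

K[1,0] = -0.6482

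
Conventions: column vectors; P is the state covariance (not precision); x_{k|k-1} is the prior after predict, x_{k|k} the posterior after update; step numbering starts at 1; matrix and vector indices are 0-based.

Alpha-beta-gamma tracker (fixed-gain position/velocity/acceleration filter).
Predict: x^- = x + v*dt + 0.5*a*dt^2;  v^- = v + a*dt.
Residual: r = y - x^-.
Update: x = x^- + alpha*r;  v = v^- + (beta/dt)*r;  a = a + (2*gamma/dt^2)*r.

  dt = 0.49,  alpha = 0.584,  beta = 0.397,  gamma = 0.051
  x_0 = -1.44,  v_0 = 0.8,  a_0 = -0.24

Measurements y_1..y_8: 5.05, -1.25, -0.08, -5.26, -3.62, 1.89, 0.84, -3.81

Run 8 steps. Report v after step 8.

step 1: x_pred=-1.0768  r=6.1268  x^+=2.5012  v^+=5.6464  a^+=2.3628
step 2: x_pred=5.5516  r=-6.8016  x^+=1.5795  v^+=1.2934  a^+=-0.5267
step 3: x_pred=2.1500  r=-2.2300  x^+=0.8477  v^+=-0.7714  a^+=-1.4740
step 4: x_pred=0.2927  r=-5.5527  x^+=-2.9501  v^+=-5.9925  a^+=-3.8330
step 5: x_pred=-6.3466  r=2.7266  x^+=-4.7542  v^+=-5.6616  a^+=-2.6747
step 6: x_pred=-7.8495  r=9.7395  x^+=-2.1617  v^+=0.9188  a^+=1.4629
step 7: x_pred=-1.5358  r=2.3758  x^+=-0.1483  v^+=3.5605  a^+=2.4722
step 8: x_pred=1.8931  r=-5.7031  x^+=-1.4375  v^+=0.1512  a^+=0.0494

v_post = 0.1512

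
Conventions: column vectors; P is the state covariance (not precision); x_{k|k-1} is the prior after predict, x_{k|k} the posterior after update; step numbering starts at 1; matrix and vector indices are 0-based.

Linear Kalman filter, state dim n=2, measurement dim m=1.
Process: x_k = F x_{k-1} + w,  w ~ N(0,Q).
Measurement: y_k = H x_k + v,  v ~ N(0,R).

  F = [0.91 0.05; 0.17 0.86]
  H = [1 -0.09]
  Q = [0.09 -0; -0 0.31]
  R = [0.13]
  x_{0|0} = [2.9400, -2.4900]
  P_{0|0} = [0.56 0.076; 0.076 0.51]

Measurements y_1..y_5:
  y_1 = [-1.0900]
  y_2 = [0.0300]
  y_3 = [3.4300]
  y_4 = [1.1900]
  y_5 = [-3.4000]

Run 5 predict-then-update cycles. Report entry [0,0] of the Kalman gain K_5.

step 1: x^-=[2.5509, -1.6416]  P^-=[0.5619 0.1687; 0.1687 0.7256]  S=[0.6674]  K=[0.8192; 0.1549]  nu=[-3.7886]  x^+=[-0.5526, -2.2284]  P^+=[0.1141 0.0840; 0.0840 0.7096]
step 2: x^-=[-0.6143, -2.0104]  P^-=[0.1939 0.1146; 0.1146 0.8627]  S=[0.3102]  K=[0.5917; 0.1192]  nu=[0.4634]  x^+=[-0.3401, -1.9552]  P^+=[0.0853 0.0927; 0.0927 0.8583]
step 3: x^-=[-0.4073, -1.7393]  P^-=[0.1712 0.1235; 0.1235 0.9744]  S=[0.2869]  K=[0.5580; 0.1247]  nu=[3.6808]  x^+=[1.6467, -1.2804]  P^+=[0.0819 0.1035; 0.1035 0.9699]
step 4: x^-=[1.4345, -0.8212]  P^-=[0.1696 0.1362; 0.1362 1.0600]  S=[0.2837]  K=[0.5547; 0.1440]  nu=[-0.3184]  x^+=[1.2579, -0.8670]  P^+=[0.0823 0.1136; 0.1136 1.0541]
step 5: x^-=[1.1013, -0.5318]  P^-=[0.1712 0.1479; 0.1479 1.1252]  S=[0.2836]  K=[0.5565; 0.1645]  nu=[-4.5492]  x^+=[-1.4302, -1.2800]  P^+=[0.0833 0.1220; 0.1220 1.1175]

K[0,0] = 0.5565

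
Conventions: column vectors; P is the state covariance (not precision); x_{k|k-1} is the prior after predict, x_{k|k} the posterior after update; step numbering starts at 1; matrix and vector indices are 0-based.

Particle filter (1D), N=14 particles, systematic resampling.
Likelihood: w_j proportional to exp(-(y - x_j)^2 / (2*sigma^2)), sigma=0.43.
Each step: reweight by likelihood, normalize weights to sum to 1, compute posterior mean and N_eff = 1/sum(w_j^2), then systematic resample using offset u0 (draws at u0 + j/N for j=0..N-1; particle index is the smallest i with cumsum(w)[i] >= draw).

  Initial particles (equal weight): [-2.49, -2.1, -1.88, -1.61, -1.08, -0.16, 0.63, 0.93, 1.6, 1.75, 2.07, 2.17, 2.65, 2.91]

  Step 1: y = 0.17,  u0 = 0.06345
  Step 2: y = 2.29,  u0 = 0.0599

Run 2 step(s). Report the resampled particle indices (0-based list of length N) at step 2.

step 1: w=[0.0000, 0.0000, 0.0000, 0.0001, 0.0095, 0.4840, 0.3667, 0.1363, 0.0026, 0.0008, 0.0000, 0.0000, 0.0000, 0.0000]  mean=0.2754  Neff=2.5813  idx=[5, 5, 5, 5, 5, 5, 5, 6, 6, 6, 6, 6, 7, 7]
step 2: w=[0.0000, 0.0000, 0.0000, 0.0000, 0.0000, 0.0000, 0.0000, 0.0355, 0.0355, 0.0355, 0.0355, 0.0355, 0.4113, 0.4113]  mean=0.8767  Neff=2.9022  idx=[8, 10, 12, 12, 12, 12, 12, 12, 13, 13, 13, 13, 13, 13]

resampled_idx = [8, 10, 12, 12, 12, 12, 12, 12, 13, 13, 13, 13, 13, 13]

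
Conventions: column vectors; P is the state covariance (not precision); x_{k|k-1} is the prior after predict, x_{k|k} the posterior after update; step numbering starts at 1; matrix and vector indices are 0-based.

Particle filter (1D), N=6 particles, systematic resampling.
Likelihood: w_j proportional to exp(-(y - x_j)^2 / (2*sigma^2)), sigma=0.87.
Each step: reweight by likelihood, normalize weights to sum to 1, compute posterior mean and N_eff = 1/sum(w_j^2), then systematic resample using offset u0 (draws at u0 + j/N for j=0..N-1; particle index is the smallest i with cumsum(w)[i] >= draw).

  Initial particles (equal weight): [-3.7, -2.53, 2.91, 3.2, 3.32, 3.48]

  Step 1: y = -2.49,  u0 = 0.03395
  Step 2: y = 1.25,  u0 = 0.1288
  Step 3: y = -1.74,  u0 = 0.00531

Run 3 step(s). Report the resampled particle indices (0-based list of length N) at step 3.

resampled_idx = [0, 1, 2, 3, 4, 5]

step 1: w=[0.2757, 0.7243, 0.0000, 0.0000, 0.0000, 0.0000]  mean=-2.8525  Neff=1.6648  idx=[0, 0, 1, 1, 1, 1]
step 2: w=[0.0003, 0.0003, 0.2499, 0.2499, 0.2499, 0.2499]  mean=-2.5307  Neff=4.0047  idx=[2, 3, 3, 4, 5, 5]
step 3: w=[0.1667, 0.1667, 0.1667, 0.1667, 0.1667, 0.1667]  mean=-2.5300  Neff=6.0000  idx=[0, 1, 2, 3, 4, 5]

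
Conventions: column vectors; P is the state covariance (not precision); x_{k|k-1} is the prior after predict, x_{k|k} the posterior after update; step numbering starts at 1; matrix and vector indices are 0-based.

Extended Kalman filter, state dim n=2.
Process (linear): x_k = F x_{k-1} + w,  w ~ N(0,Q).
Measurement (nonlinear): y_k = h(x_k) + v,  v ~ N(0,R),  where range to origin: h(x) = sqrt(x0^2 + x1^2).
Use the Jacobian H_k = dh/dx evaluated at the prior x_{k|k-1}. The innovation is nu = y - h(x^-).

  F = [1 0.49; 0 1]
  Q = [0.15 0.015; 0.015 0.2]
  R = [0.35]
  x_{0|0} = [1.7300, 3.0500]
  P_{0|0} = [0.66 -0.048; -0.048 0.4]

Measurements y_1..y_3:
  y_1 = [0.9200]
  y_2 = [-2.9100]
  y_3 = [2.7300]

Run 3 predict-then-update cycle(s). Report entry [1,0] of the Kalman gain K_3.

step 1: x^-=[3.2245, 3.0500]  P^-=[0.8590 0.1630; 0.1630 0.6000]  H_jac=[0.7265 0.6872]  S=[1.2494]  K=[0.5891; 0.4248]  nu=[-3.5185]  x^+=[1.1517, 1.5555]  P^+=[0.4254 -0.1497; -0.1497 0.3746]
step 2: x^-=[1.9139, 1.5555]  P^-=[0.5186 0.0489; 0.0489 0.5746]  H_jac=[0.7760 0.6307]  S=[0.9387]  K=[0.4616; 0.4264]  nu=[-5.3763]  x^+=[-0.5677, -0.7372]  P^+=[0.3186 -0.1359; -0.1359 0.4039]
step 3: x^-=[-0.9289, -0.7372]  P^-=[0.4324 0.0770; 0.0770 0.6039]  H_jac=[-0.7833 -0.6216]  S=[0.9236]  K=[-0.4185; -0.4717]  nu=[1.5441]  x^+=[-1.5752, -1.4655]  P^+=[0.2706 -0.1054; -0.1054 0.3984]

K[1,0] = -0.4717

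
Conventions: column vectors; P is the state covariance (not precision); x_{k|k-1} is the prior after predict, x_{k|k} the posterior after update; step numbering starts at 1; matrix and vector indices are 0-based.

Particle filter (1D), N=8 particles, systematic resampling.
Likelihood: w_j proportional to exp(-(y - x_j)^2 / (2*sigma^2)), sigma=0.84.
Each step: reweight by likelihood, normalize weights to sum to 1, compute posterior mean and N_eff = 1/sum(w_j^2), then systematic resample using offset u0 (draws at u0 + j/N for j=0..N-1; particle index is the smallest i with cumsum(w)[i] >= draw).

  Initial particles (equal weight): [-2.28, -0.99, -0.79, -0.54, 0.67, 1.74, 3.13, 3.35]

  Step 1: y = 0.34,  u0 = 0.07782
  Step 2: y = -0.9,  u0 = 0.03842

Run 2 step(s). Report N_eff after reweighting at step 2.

N_eff = 5.0546

step 1: w=[0.0031, 0.1162, 0.1647, 0.2352, 0.3769, 0.1015, 0.0016, 0.0007]  mean=0.0571  Neff=4.0270  idx=[1, 2, 3, 3, 4, 4, 4, 5]
step 2: w=[0.2291, 0.2284, 0.2102, 0.2102, 0.0402, 0.0402, 0.0402, 0.0017]  mean=-0.5506  Neff=5.0546  idx=[0, 0, 1, 1, 2, 2, 3, 4]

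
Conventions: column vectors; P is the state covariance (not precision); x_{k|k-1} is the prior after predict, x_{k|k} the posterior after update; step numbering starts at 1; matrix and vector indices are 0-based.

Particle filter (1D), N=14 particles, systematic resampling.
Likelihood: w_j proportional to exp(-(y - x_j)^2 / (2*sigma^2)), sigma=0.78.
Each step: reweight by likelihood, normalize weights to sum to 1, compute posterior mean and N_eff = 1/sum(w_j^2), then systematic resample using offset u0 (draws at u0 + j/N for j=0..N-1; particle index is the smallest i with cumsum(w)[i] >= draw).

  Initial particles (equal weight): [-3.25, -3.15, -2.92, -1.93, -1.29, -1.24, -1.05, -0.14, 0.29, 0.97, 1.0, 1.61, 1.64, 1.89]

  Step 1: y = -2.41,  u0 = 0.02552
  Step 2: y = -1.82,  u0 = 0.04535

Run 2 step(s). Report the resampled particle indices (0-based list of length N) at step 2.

step 1: w=[0.1493, 0.1700, 0.2154, 0.2207, 0.0951, 0.0866, 0.0583, 0.0039, 0.0007, 0.0000, 0.0000, 0.0000, 0.0000, 0.0000]  mean=-2.3673  Neff=6.0150  idx=[0, 0, 1, 1, 1, 2, 2, 2, 3, 3, 3, 4, 5, 6]
step 2: w=[0.0254, 0.0254, 0.0319, 0.0319, 0.0319, 0.0505, 0.0505, 0.0505, 0.1353, 0.1353, 0.1353, 0.1084, 0.1036, 0.0839]  mean=-2.0494  Neff=10.3701  idx=[1, 4, 5, 7, 8, 8, 9, 9, 10, 10, 11, 12, 12, 13]

resampled_idx = [1, 4, 5, 7, 8, 8, 9, 9, 10, 10, 11, 12, 12, 13]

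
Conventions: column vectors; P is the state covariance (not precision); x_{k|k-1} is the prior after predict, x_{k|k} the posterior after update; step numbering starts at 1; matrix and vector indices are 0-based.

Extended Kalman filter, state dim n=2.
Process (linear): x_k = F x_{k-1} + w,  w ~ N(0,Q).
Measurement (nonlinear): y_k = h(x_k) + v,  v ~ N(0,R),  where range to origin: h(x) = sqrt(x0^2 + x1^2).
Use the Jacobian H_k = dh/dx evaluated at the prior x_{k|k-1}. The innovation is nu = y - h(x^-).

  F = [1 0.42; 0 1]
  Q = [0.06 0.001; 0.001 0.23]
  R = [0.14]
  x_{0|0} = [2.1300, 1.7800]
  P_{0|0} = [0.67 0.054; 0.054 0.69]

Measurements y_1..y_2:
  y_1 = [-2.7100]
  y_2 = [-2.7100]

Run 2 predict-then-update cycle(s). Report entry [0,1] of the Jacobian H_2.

step 1: x^-=[2.8776, 1.7800]  P^-=[0.8971 0.3448; 0.3448 0.9200]  H_jac=[0.8504 0.5261]  S=[1.3519]  K=[0.6985; 0.5749]  nu=[-6.0936]  x^+=[-1.3787, -1.7231]  P^+=[0.2375 -0.1981; -0.1981 0.4732]
step 2: x^-=[-2.1024, -1.7231]  P^-=[0.2146 0.0017; 0.0017 0.7032]  H_jac=[-0.7734 -0.6339]  S=[0.5526]  K=[-0.3023; -0.8090]  nu=[-5.4283]  x^+=[-0.4615, 2.6686]  P^+=[0.1641 -0.1335; -0.1335 0.3415]

H_jac[0,1] = -0.6339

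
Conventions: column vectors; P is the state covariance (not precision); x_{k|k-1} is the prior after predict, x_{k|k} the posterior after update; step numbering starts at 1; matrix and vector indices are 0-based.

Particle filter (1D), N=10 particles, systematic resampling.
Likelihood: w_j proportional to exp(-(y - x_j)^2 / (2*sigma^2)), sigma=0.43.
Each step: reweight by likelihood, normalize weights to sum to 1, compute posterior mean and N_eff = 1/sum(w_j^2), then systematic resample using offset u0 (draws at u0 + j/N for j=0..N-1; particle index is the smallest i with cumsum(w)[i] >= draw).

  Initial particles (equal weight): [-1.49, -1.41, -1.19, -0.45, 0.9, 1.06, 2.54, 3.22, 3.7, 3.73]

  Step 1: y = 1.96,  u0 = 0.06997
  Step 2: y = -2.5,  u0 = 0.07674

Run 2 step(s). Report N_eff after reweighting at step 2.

N_eff = 1.2008

step 1: w=[0.0000, 0.0000, 0.0000, 0.0000, 0.0831, 0.1940, 0.6983, 0.0237, 0.0005, 0.0004]  mean=2.1337  Neff=1.8769  idx=[4, 5, 5, 6, 6, 6, 6, 6, 6, 6]
step 2: w=[0.9104, 0.0448, 0.0448, 0.0000, 0.0000, 0.0000, 0.0000, 0.0000, 0.0000, 0.0000]  mean=0.9143  Neff=1.2008  idx=[0, 0, 0, 0, 0, 0, 0, 0, 0, 2]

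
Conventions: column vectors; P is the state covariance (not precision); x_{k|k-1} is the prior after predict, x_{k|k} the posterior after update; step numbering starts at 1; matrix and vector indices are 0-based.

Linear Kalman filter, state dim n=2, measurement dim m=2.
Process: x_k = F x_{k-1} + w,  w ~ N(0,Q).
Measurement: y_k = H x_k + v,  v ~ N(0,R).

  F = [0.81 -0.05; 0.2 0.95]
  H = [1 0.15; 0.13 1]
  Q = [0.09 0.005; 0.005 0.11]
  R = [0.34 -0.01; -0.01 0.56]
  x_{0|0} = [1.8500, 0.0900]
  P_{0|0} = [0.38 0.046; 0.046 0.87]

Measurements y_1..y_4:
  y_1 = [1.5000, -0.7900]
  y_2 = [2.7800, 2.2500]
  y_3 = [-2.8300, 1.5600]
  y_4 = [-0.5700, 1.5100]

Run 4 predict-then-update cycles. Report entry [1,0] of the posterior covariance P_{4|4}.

step 1: x^-=[1.4940, 0.4555]  P^-=[0.3378 0.0602; 0.0602 0.9279]  S=[0.7167 0.2344; 0.2344 1.5092]  K=[0.4860 -0.0065; 0.0794 0.6076]  nu=[-0.0623, -1.4397]  x^+=[1.4731, -0.4243]  P^+=[0.1699 -0.0306; -0.0306 0.3435]
step 2: x^-=[1.2144, -0.1085]  P^-=[0.2048 -0.0070; -0.0070 0.4151]  S=[0.5520 0.0717; 0.0717 0.9768]  K=[0.3700 -0.0071; 0.0454 0.4207]  nu=[1.5818, 2.2006]  x^+=[1.7841, 0.8892]  P^+=[0.1296 -0.0245; -0.0245 0.2384]
step 3: x^-=[1.4006, 1.2016]  P^-=[0.1776 -0.0040; -0.0040 0.3210]  S=[0.5236 0.0572; 0.0572 0.8829]  K=[0.3380 -0.0002; 0.0451 0.3600]  nu=[-4.4109, 0.1763]  x^+=[-0.0904, 1.0663]  P^+=[0.1178 -0.0188; -0.0188 0.2036]
step 4: x^-=[-0.1266, 0.9949]  P^-=[0.1693 0.0001; 0.0001 0.2913]  S=[0.5159 0.0558; 0.0558 0.8542]  K=[0.3277 0.0045; 0.0484 0.3379]  nu=[-0.5927, 0.5315]  x^+=[-0.3184, 1.1459]  P^+=[0.1137 -0.0156; -0.0156 0.1908]

P_post[1,0] = -0.0156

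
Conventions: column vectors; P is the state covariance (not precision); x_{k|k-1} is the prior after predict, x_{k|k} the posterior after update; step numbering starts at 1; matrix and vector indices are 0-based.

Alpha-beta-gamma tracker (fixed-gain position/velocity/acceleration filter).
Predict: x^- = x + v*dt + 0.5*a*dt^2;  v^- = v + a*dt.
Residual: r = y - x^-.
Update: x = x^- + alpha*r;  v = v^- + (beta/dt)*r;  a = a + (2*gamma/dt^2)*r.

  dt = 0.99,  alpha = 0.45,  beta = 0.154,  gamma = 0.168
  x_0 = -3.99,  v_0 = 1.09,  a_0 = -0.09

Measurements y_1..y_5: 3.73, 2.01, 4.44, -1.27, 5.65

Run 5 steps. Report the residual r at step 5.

resid = -2.4673

step 1: x_pred=-2.9550  r=6.6850  x^+=0.0532  v^+=2.0408  a^+=2.2018
step 2: x_pred=3.1526  r=-1.1426  x^+=2.6384  v^+=4.0428  a^+=1.8101
step 3: x_pred=7.5278  r=-3.0878  x^+=6.1383  v^+=5.3544  a^+=0.7515
step 4: x_pred=11.8075  r=-13.0775  x^+=5.9226  v^+=4.0641  a^+=-3.7318
step 5: x_pred=8.1173  r=-2.4673  x^+=7.0070  v^+=-0.0141  a^+=-4.5776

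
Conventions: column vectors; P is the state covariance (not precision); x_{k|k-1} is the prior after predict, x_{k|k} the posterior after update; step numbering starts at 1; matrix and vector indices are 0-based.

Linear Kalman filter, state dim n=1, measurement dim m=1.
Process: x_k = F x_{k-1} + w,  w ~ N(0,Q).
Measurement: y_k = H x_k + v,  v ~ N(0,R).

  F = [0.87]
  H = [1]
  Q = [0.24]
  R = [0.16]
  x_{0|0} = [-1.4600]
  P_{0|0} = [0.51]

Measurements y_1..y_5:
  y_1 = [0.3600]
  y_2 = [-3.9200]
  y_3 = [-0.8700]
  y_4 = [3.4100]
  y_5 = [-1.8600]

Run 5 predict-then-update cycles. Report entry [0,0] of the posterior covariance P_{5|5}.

step 1: x^-=[-1.2702]  P^-=[0.6260]  S=[0.7860]  K=[0.7964]  nu=[1.6302]  x^+=[0.0282]  P^+=[0.1274]
step 2: x^-=[0.0245]  P^-=[0.3365]  S=[0.4965]  K=[0.6777]  nu=[-3.9445]  x^+=[-2.6487]  P^+=[0.1084]
step 3: x^-=[-2.3044]  P^-=[0.3221]  S=[0.4821]  K=[0.6681]  nu=[1.4344]  x^+=[-1.3461]  P^+=[0.1069]
step 4: x^-=[-1.1711]  P^-=[0.3209]  S=[0.4809]  K=[0.6673]  nu=[4.5811]  x^+=[1.8859]  P^+=[0.1068]
step 5: x^-=[1.6407]  P^-=[0.3208]  S=[0.4808]  K=[0.6672]  nu=[-3.5007]  x^+=[-0.6951]  P^+=[0.1068]

P_post[0,0] = 0.1068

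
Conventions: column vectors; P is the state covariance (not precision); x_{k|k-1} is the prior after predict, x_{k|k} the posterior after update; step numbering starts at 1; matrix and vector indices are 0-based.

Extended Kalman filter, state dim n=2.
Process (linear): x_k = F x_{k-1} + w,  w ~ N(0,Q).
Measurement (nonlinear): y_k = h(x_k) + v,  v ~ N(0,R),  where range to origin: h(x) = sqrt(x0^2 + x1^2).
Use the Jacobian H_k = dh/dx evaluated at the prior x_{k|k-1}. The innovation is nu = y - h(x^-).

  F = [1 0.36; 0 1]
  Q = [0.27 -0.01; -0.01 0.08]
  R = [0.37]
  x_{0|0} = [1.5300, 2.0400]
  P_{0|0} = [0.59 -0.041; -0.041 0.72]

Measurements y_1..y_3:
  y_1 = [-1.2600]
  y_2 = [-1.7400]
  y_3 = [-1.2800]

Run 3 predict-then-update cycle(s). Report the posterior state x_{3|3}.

step 1: x^-=[2.2644, 2.0400]  P^-=[0.9238 0.2082; 0.2082 0.8000]  H_jac=[0.7430 0.6693]  S=[1.4454]  K=[0.5713; 0.4775]  nu=[-4.3078]  x^+=[-0.1965, -0.0169]  P^+=[0.4521 -0.1861; -0.1861 0.4705]
step 2: x^-=[-0.2025, -0.0169]  P^-=[0.6491 -0.0267; -0.0267 0.5505]  H_jac=[-0.9965 -0.0831]  S=[1.0140]  K=[-0.6357; -0.0189]  nu=[-1.9432]  x^+=[1.0329, 0.0198]  P^+=[0.2393 -0.0389; -0.0389 0.5501]
step 3: x^-=[1.0400, 0.0198]  P^-=[0.5526 0.1492; 0.1492 0.6301]  H_jac=[0.9998 0.0191]  S=[0.9283]  K=[0.5982; 0.1736]  nu=[-2.3202]  x^+=[-0.3480, -0.3830]  P^+=[0.2204 0.0528; 0.0528 0.6021]

x_post = [-0.3480, -0.3830]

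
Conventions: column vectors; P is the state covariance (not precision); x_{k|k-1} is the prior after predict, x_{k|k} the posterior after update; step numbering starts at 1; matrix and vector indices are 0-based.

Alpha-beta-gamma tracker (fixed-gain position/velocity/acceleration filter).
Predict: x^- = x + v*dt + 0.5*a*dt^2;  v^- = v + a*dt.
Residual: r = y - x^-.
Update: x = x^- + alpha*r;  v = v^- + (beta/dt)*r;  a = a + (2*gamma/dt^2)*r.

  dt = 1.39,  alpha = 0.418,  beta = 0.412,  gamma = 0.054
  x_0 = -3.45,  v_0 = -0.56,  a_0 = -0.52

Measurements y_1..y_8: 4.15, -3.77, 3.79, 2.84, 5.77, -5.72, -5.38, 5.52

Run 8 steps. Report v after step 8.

step 1: x_pred=-4.7307  r=8.8807  x^+=-1.0186  v^+=1.3495  a^+=-0.0236
step 2: x_pred=0.8344  r=-4.6044  x^+=-1.0902  v^+=-0.0481  a^+=-0.2810
step 3: x_pred=-1.4285  r=5.2185  x^+=0.7528  v^+=1.1082  a^+=0.0107
step 4: x_pred=2.3036  r=0.5364  x^+=2.5278  v^+=1.2821  a^+=0.0407
step 5: x_pred=4.3493  r=1.4207  x^+=4.9431  v^+=1.7598  a^+=0.1201
step 6: x_pred=7.5053  r=-13.2253  x^+=1.9771  v^+=-1.9932  a^+=-0.6191
step 7: x_pred=-1.3915  r=-3.9885  x^+=-3.0587  v^+=-4.0360  a^+=-0.8421
step 8: x_pred=-9.4822  r=15.0022  x^+=-3.2113  v^+=-0.7598  a^+=-0.0035

v_post = -0.7598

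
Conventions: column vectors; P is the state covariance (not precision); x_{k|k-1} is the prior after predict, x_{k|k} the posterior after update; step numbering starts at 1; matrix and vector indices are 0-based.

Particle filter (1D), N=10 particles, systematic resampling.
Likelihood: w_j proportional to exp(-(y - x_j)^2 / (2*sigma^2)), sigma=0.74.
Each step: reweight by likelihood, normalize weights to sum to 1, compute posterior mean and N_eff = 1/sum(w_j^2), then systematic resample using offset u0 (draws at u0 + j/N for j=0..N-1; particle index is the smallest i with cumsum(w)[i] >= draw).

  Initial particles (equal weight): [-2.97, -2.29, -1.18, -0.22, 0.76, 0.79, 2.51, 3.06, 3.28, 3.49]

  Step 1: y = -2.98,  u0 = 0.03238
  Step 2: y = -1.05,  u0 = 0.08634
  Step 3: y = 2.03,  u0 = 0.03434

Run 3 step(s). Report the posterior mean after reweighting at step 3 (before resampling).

step 1: w=[0.5881, 0.3808, 0.0305, 0.0006, 0.0000, 0.0000, 0.0000, 0.0000, 0.0000, 0.0000]  mean=-2.6549  Neff=2.0333  idx=[0, 0, 0, 0, 0, 0, 1, 1, 1, 1]
step 2: w=[0.0290, 0.0290, 0.0290, 0.0290, 0.0290, 0.0290, 0.2065, 0.2065, 0.2065, 0.2065]  mean=-2.4084  Neff=5.6959  idx=[2, 6, 6, 7, 7, 7, 8, 8, 9, 9]
step 3: w=[0.0003, 0.1111, 0.1111, 0.1111, 0.1111, 0.1111, 0.1111, 0.1111, 0.1111, 0.1111]  mean=-2.2902  Neff=9.0061  idx=[1, 2, 3, 4, 4, 5, 6, 7, 8, 9]

post_mean = -2.2902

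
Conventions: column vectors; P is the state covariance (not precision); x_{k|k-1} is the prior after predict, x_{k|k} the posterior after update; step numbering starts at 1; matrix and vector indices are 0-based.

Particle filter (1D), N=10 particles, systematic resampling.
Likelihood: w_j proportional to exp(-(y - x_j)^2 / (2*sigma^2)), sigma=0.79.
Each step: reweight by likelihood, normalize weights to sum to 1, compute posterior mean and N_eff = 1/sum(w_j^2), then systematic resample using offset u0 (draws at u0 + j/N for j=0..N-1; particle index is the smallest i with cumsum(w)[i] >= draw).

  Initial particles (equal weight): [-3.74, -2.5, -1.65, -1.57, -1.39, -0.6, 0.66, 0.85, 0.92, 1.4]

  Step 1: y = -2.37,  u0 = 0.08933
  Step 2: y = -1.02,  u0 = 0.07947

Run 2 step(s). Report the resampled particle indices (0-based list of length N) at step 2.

step 1: w=[0.0738, 0.3274, 0.2191, 0.1987, 0.1537, 0.0270, 0.0002, 0.0001, 0.0001, 0.0000]  mean=-1.9974  Neff=4.4551  idx=[1, 1, 1, 1, 2, 2, 3, 3, 4, 5]
step 2: w=[0.0316, 0.0316, 0.0316, 0.0316, 0.1328, 0.1328, 0.1432, 0.1432, 0.1635, 0.1584]  mean=-1.5255  Neff=7.5723  idx=[2, 4, 5, 5, 6, 7, 8, 8, 9, 9]

resampled_idx = [2, 4, 5, 5, 6, 7, 8, 8, 9, 9]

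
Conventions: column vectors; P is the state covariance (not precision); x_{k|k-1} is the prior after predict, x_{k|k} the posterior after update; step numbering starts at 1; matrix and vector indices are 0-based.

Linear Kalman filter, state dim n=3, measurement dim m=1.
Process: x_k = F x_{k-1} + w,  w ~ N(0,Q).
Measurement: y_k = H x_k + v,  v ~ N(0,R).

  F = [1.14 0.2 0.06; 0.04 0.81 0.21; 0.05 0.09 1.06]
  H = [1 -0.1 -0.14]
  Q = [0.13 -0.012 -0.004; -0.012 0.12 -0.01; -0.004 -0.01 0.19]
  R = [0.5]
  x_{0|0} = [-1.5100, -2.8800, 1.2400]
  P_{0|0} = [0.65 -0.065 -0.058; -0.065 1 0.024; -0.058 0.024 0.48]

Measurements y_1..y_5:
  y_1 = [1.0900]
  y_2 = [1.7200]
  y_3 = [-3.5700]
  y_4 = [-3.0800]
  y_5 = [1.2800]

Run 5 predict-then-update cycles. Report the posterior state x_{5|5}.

step 1: x^-=[-2.2230, -2.1328, 0.9797]  P^-=[0.9795 0.1133 0.0092; 0.1133 0.8013 0.1862; 0.0092 0.1862 0.7369]  S=[1.4819]  K=[0.6524; 0.0048; -0.0760]  nu=[3.2369]  x^+=[-0.1111, -2.1173, 0.7338]  P^+=[0.3487 0.1087 0.0827; 0.1087 0.8013 0.1867; 0.0827 0.1867 0.7283]
step 2: x^-=[-0.5061, -1.5653, 0.5817]  P^-=[0.6831 0.2810 0.2296; 0.2810 0.7503 0.3842; 0.2296 0.3842 1.0611]  S=[1.1017]  K=[0.5654; 0.1381; 0.0387]  nu=[2.1510]  x^+=[0.7100, -1.2683, 0.6649]  P^+=[0.3310 0.1950 0.2055; 0.1950 0.7293 0.3784; 0.2055 0.3784 1.0595]
step 3: x^-=[0.5957, -0.8593, 0.6262]  P^-=[0.7192 0.4001 0.4485; 0.4001 0.7906 0.6311; 0.4485 0.6311 1.4829]  S=[1.0682]  K=[0.5770; 0.2179; 0.1664]  nu=[-4.1639]  x^+=[-1.8070, -1.7664, -0.0669]  P^+=[0.3635 0.2659 0.3459; 0.2659 0.7399 0.5924; 0.3459 0.5924 1.4533]
step 4: x^-=[-2.4173, -1.5171, -0.3202]  P^-=[0.8200 0.5277 0.7002; 0.5277 0.8947 0.9180; 0.7002 0.9180 1.9819]  S=[1.0919]  K=[0.6129; 0.2836; 0.3031]  nu=[-0.8593]  x^+=[-2.9439, -1.7608, -0.5807]  P^+=[0.4099 0.3379 0.4974; 0.3379 0.8068 0.8242; 0.4974 0.8242 1.8816]
step 5: x^-=[-3.7431, -1.6660, -0.9212]  P^-=[0.9436 0.6707 0.9733; 0.6707 1.0436 1.2329; 0.9733 1.2329 2.5247]  S=[1.1314]  K=[0.6543; 0.3480; 0.4389]  nu=[4.7275]  x^+=[-0.6498, -0.0206, 1.1537]  P^+=[0.4592 0.4131 0.6484; 0.4131 0.9066 1.0601; 0.6484 1.0601 2.3068]

x_post = [-0.6498, -0.0206, 1.1537]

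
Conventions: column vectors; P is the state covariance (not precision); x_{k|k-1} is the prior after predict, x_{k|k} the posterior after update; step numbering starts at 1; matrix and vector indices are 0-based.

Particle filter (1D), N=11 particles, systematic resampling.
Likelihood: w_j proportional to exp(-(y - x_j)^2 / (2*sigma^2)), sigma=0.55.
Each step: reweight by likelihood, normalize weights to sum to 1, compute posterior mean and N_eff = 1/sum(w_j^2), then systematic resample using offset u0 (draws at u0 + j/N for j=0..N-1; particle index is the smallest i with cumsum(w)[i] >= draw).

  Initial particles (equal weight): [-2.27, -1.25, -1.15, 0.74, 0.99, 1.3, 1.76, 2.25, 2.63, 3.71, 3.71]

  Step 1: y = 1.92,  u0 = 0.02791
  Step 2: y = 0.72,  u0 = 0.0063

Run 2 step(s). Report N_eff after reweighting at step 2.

step 1: w=[0.0000, 0.0000, 0.0000, 0.0322, 0.0770, 0.1705, 0.3084, 0.2688, 0.1399, 0.0016, 0.0016]  mean=1.8491  Neff=4.4850  idx=[3, 5, 5, 6, 6, 6, 6, 7, 7, 7, 8]
step 2: w=[0.3469, 0.1991, 0.1991, 0.0581, 0.0581, 0.0581, 0.0581, 0.0072, 0.0072, 0.0072, 0.0008]  mean=1.2344  Neff=4.6889  idx=[0, 0, 0, 0, 1, 1, 2, 2, 2, 4, 5]

N_eff = 4.6889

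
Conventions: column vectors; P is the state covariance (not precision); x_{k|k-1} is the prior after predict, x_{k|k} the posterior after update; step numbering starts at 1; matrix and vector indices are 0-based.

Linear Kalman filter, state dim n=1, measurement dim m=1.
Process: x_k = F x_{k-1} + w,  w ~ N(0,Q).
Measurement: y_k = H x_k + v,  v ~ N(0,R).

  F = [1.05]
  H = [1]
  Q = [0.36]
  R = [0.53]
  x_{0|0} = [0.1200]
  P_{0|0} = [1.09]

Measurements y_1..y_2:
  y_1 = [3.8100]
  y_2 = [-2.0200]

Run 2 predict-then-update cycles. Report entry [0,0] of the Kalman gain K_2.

step 1: x^-=[0.1260]  P^-=[1.5617]  S=[2.0917]  K=[0.7466]  nu=[3.6840]  x^+=[2.8766]  P^+=[0.3957]
step 2: x^-=[3.0204]  P^-=[0.7963]  S=[1.3263]  K=[0.6004]  nu=[-5.0404]  x^+=[-0.0058]  P^+=[0.3182]

K[0,0] = 0.6004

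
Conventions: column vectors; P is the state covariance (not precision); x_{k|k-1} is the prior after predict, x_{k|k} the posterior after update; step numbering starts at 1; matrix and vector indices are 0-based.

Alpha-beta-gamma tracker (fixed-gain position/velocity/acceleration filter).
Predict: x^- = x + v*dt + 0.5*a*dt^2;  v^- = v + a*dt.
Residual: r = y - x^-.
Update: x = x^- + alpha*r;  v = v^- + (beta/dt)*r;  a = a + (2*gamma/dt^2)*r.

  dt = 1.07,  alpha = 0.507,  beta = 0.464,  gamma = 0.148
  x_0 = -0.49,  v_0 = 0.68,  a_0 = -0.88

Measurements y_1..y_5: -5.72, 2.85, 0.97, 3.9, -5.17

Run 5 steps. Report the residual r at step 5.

step 1: x_pred=-0.2662  r=-5.4538  x^+=-3.0313  v^+=-2.6266  a^+=-2.2900
step 2: x_pred=-7.1527  r=10.0027  x^+=-2.0813  v^+=-0.7393  a^+=0.2960
step 3: x_pred=-2.7030  r=3.6730  x^+=-0.8408  v^+=1.1702  a^+=1.2456
step 4: x_pred=1.1244  r=2.7756  x^+=2.5316  v^+=3.7066  a^+=1.9632
step 5: x_pred=7.6216  r=-12.7916  x^+=1.1363  v^+=0.2603  a^+=-1.3439

resid = -12.7916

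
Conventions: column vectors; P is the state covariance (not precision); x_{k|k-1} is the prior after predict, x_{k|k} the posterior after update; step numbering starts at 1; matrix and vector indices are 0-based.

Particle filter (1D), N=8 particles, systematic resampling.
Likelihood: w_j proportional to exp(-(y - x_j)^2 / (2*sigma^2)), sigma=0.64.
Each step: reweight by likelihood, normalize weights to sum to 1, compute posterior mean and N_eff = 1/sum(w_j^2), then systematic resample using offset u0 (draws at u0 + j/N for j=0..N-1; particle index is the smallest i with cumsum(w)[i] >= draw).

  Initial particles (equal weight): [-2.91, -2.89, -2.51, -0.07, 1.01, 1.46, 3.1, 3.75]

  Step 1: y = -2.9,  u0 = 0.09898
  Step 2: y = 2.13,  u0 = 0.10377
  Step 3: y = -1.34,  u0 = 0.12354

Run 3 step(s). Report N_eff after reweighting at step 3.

step 1: w=[0.3533, 0.3533, 0.2934, 0.0000, 0.0000, 0.0000, 0.0000, 0.0000]  mean=-2.7855  Neff=2.9788  idx=[0, 0, 0, 1, 1, 2, 2, 2]
step 2: w=[0.0029, 0.0029, 0.0029, 0.0037, 0.0037, 0.3280, 0.3280, 0.3280]  mean=-2.5163  Neff=3.0987  idx=[5, 5, 6, 6, 6, 7, 7, 7]
step 3: w=[0.1250, 0.1250, 0.1250, 0.1250, 0.1250, 0.1250, 0.1250, 0.1250]  mean=-2.5100  Neff=8.0000  idx=[0, 1, 2, 3, 4, 5, 6, 7]

N_eff = 8.0000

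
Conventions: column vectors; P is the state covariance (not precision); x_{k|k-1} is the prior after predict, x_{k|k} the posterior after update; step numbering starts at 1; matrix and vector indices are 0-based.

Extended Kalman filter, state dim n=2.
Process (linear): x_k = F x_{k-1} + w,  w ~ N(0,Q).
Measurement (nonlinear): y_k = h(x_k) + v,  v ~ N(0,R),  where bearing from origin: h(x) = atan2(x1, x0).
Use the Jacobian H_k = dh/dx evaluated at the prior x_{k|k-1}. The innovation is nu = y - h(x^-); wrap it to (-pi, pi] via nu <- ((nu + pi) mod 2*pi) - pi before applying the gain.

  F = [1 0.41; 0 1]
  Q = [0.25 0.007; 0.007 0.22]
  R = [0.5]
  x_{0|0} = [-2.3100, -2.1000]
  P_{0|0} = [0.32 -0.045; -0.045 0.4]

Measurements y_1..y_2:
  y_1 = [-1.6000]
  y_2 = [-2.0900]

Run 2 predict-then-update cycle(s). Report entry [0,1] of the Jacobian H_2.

H_jac[0,1] = -0.1872

step 1: x^-=[-3.1710, -2.1000]  P^-=[0.6003 0.1260; 0.1260 0.6200]  H_jac=[0.1452 -0.2192]  S=[0.5344]  K=[0.1114; -0.2201]  nu=[0.9567]  x^+=[-3.0644, -2.3105]  P^+=[0.5937 0.1391; 0.1391 0.5941]
step 2: x^-=[-4.0118, -2.3105]  P^-=[1.0576 0.3897; 0.3897 0.8141]  H_jac=[0.1078 -0.1872]  S=[0.5251]  K=[0.0782; -0.2102]  nu=[0.5290]  x^+=[-3.9704, -2.4218]  P^+=[1.0544 0.3983; 0.3983 0.7909]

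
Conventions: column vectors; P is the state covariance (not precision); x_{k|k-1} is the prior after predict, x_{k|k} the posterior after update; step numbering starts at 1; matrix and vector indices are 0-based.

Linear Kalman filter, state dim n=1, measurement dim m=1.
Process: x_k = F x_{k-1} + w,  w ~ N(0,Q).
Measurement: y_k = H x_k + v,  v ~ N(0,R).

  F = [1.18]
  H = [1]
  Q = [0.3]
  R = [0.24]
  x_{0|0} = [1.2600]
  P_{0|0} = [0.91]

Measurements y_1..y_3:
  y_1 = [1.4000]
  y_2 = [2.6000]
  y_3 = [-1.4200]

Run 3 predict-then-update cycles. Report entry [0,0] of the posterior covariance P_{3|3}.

step 1: x^-=[1.4868]  P^-=[1.5671]  S=[1.8071]  K=[0.8672]  nu=[-0.0868]  x^+=[1.4115]  P^+=[0.2081]
step 2: x^-=[1.6656]  P^-=[0.5898]  S=[0.8298]  K=[0.7108]  nu=[0.9344]  x^+=[2.3297]  P^+=[0.1706]
step 3: x^-=[2.7491]  P^-=[0.5375]  S=[0.7775]  K=[0.6913]  nu=[-4.1691]  x^+=[-0.1331]  P^+=[0.1659]

P_post[0,0] = 0.1659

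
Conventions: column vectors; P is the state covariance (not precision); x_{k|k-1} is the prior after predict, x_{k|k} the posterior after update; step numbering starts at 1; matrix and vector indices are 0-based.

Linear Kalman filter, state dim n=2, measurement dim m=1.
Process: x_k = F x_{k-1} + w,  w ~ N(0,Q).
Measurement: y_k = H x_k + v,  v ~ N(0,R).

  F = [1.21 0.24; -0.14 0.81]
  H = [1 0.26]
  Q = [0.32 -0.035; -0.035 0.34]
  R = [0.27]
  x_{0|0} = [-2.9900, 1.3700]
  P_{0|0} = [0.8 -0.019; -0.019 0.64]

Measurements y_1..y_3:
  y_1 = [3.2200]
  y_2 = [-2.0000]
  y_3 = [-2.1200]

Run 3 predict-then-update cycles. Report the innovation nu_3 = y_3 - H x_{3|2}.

step 1: x^-=[-3.2891, 1.5283]  P^-=[1.5171 -0.0641; -0.0641 0.7799]  S=[1.8065]  K=[0.8306; 0.0768]  nu=[6.1117]  x^+=[1.7872, 1.9975]  P^+=[0.2709 -0.1793; -0.1793 0.7692]
step 2: x^-=[2.6419, 1.3678]  P^-=[0.6568 -0.1010; -0.1010 0.8907]  S=[0.9344]  K=[0.6747; 0.1397]  nu=[-4.9975]  x^+=[-0.7301, 0.6696]  P^+=[0.2313 -0.1891; -0.1891 0.8724]
step 3: x^-=[-0.7227, 0.6446]  P^-=[0.5991 -0.0836; -0.0836 0.9598]  S=[0.8906]  K=[0.6484; 0.1864]  nu=[-1.5649]  x^+=[-1.7373, 0.3529]  P^+=[0.2248 -0.1912; -0.1912 0.9289]

innov = [-1.5649]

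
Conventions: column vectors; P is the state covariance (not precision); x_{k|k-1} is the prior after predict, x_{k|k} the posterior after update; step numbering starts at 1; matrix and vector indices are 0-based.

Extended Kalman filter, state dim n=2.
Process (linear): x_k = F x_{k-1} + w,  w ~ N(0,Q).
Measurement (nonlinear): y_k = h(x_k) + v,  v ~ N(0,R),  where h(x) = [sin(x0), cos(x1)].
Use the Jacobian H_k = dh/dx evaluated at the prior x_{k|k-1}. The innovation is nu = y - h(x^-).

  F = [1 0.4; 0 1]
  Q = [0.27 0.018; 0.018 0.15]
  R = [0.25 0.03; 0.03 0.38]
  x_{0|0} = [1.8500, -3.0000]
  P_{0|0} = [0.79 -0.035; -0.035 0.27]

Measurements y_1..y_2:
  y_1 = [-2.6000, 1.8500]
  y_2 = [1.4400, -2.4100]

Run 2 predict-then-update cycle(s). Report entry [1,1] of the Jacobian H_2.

step 1: x^-=[0.6500, -3.0000]  P^-=[1.0752 0.0910; 0.0910 0.4200]  H_jac=[0.7961 0.0000; 0.0000 0.1411]  S=[0.9314 0.0402; 0.0402 0.3884]  K=[0.9217 -0.0624; 0.0715 0.1452]  nu=[-3.2052, 2.8400]  x^+=[-2.4813, -2.8168]  P^+=[0.2871 0.0279; 0.0279 0.4062]
step 2: x^-=[-3.6081, -2.8168]  P^-=[0.6444 0.2084; 0.2084 0.5562]  H_jac=[-0.8932 0.0000; 0.0000 0.3191]  S=[0.7641 -0.0294; -0.0294 0.4366]  K=[-0.7494 0.1019; -0.2286 0.3911]  nu=[0.9903, -1.4623]  x^+=[-4.4991, -3.6151]  P^+=[0.2063 0.0508; 0.0508 0.4442]

H_jac[1,1] = 0.3191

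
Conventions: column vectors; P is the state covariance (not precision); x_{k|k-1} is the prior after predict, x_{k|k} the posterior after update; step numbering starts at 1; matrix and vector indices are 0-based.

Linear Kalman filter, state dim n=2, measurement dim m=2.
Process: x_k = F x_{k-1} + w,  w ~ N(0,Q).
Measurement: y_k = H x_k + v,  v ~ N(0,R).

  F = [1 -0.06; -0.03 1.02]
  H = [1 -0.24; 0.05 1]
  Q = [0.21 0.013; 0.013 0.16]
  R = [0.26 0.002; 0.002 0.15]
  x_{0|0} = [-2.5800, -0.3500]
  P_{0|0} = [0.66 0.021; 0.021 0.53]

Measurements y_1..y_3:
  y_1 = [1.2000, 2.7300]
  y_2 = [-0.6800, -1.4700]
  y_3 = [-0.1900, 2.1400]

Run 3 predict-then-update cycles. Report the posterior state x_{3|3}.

x_post = [0.0158, 1.2761]

step 1: x^-=[-2.5590, -0.2796]  P^-=[0.8694 -0.0178; -0.0178 0.7107]  S=[1.1789 -0.1427; -0.1427 0.8611]  K=[0.7600 0.1557; -0.0612 0.8142]  nu=[3.6919, 3.1376]  x^+=[0.7353, 2.0488]  P^+=[0.2015 0.0148; 0.0148 0.1213]
step 2: x^-=[0.6124, 2.0677]  P^-=[0.4101 0.0147; 0.0147 0.2854]  S=[0.6795 -0.0315; -0.0315 0.4379]  K=[0.6041 0.1238; -0.0491 0.6499]  nu=[-0.7961, -3.5683]  x^+=[-0.3102, -0.2124]  P^+=[0.1601 0.0118; 0.0118 0.0968]
step 3: x^-=[-0.2975, -0.2073]  P^-=[0.3691 0.0143; 0.0143 0.2601]  S=[0.6372 -0.0279; -0.0279 0.4125]  K=[0.5790 0.1185; -0.0480 0.6291]  nu=[0.0577, 2.3622]  x^+=[0.0158, 1.2761]  P^+=[0.1535 0.0113; 0.0113 0.0937]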